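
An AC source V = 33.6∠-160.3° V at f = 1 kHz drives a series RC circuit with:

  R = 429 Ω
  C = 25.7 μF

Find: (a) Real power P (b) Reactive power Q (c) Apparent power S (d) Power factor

Step 1 — Angular frequency: ω = 2π·f = 2π·1000 = 6283 rad/s.
Step 2 — Component impedances:
  R: Z = R = 429 Ω
  C: Z = 1/(jωC) = -j/(ω·C) = 0 - j6.193 Ω
Step 3 — Series combination: Z_total = R + C = 429 - j6.193 Ω = 429∠-0.8° Ω.
Step 4 — Source phasor: V = 33.6∠-160.3° V = -31.63 - j11.33 V.
Step 5 — Current: I = V / Z = -0.07334 - j0.02746 A = 0.07831∠-159.5° A.
Step 6 — Complex power: S = V·I* = 2.631 - j0.03798 VA.
Step 7 — Real power: P = Re(S) = 2.631 W.
Step 8 — Reactive power: Q = Im(S) = -0.03798 VAR.
Step 9 — Apparent power: |S| = 2.631 VA.
Step 10 — Power factor: PF = P/|S| = 0.9999 (leading).

(a) P = 2.631 W  (b) Q = -0.03798 VAR  (c) S = 2.631 VA  (d) PF = 0.9999 (leading)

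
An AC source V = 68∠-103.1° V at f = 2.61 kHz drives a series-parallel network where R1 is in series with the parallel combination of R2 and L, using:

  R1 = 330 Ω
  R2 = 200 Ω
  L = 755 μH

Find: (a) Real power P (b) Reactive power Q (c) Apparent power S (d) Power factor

Step 1 — Angular frequency: ω = 2π·f = 2π·2610 = 1.64e+04 rad/s.
Step 2 — Component impedances:
  R1: Z = R = 330 Ω
  R2: Z = R = 200 Ω
  L: Z = jωL = j·1.64e+04·0.000755 = 0 + j12.38 Ω
Step 3 — Parallel branch: R2 || L = 1/(1/R2 + 1/L) = 0.7636 + j12.33 Ω.
Step 4 — Series with R1: Z_total = R1 + (R2 || L) = 330.8 + j12.33 Ω = 331∠2.1° Ω.
Step 5 — Source phasor: V = 68∠-103.1° V = -15.41 - j66.23 V.
Step 6 — Current: I = V / Z = -0.05399 - j0.1982 A = 0.2054∠-105.2° A.
Step 7 — Complex power: S = V·I* = 13.96 + j0.5206 VA.
Step 8 — Real power: P = Re(S) = 13.96 W.
Step 9 — Reactive power: Q = Im(S) = 0.5206 VAR.
Step 10 — Apparent power: |S| = 13.97 VA.
Step 11 — Power factor: PF = P/|S| = 0.9993 (lagging).

(a) P = 13.96 W  (b) Q = 0.5206 VAR  (c) S = 13.97 VA  (d) PF = 0.9993 (lagging)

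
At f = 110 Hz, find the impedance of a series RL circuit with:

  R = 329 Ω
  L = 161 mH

Step 1 — Angular frequency: ω = 2π·f = 2π·110 = 691.2 rad/s.
Step 2 — Component impedances:
  R: Z = R = 329 Ω
  L: Z = jωL = j·691.2·0.161 = 0 + j111.3 Ω
Step 3 — Series combination: Z_total = R + L = 329 + j111.3 Ω = 347.3∠18.7° Ω.

Z = 329 + j111.3 Ω = 347.3∠18.7° Ω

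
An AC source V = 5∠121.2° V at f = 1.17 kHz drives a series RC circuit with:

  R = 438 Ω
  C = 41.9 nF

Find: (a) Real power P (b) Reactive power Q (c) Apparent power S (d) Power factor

Step 1 — Angular frequency: ω = 2π·f = 2π·1170 = 7351 rad/s.
Step 2 — Component impedances:
  R: Z = R = 438 Ω
  C: Z = 1/(jωC) = -j/(ω·C) = 0 - j3247 Ω
Step 3 — Series combination: Z_total = R + C = 438 - j3247 Ω = 3276∠-82.3° Ω.
Step 4 — Source phasor: V = 5∠121.2° V = -2.59 + j4.277 V.
Step 5 — Current: I = V / Z = -0.0014 - j0.000609 A = 0.001526∠-156.5° A.
Step 6 — Complex power: S = V·I* = 0.00102 - j0.007563 VA.
Step 7 — Real power: P = Re(S) = 0.00102 W.
Step 8 — Reactive power: Q = Im(S) = -0.007563 VAR.
Step 9 — Apparent power: |S| = 0.007631 VA.
Step 10 — Power factor: PF = P/|S| = 0.1337 (leading).

(a) P = 0.00102 W  (b) Q = -0.007563 VAR  (c) S = 0.007631 VA  (d) PF = 0.1337 (leading)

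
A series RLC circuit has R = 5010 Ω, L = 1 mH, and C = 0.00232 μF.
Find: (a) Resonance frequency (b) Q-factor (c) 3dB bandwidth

Step 1 — Resonance: ω₀ = 1/√(LC) = 1/√(0.001·2.32e-09) = 6.565e+05 rad/s.
Step 2 — f₀ = ω₀/(2π) = 1.045e+05 Hz.
Step 3 — Series Q: Q = ω₀L/R = 6.565e+05·0.001/5010 = 0.131.
Step 4 — Bandwidth: Δω = ω₀/Q = 5.01e+06 rad/s; BW = Δω/(2π) = 7.974e+05 Hz.

(a) f₀ = 1.045e+05 Hz  (b) Q = 0.131  (c) BW = 7.974e+05 Hz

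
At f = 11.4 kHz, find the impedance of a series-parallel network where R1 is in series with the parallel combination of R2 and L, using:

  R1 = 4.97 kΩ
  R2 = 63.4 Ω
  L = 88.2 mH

Step 1 — Angular frequency: ω = 2π·f = 2π·1.14e+04 = 7.163e+04 rad/s.
Step 2 — Component impedances:
  R1: Z = R = 4970 Ω
  R2: Z = R = 63.4 Ω
  L: Z = jωL = j·7.163e+04·0.0882 = 0 + j6318 Ω
Step 3 — Parallel branch: R2 || L = 1/(1/R2 + 1/L) = 63.39 + j0.6362 Ω.
Step 4 — Series with R1: Z_total = R1 + (R2 || L) = 5033 + j0.6362 Ω = 5033∠0.0° Ω.

Z = 5033 + j0.6362 Ω = 5033∠0.0° Ω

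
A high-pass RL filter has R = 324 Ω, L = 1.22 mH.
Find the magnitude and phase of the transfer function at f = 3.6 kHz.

Step 1 — Angular frequency: ω = 2π·3600 = 2.262e+04 rad/s.
Step 2 — Transfer function: H(jω) = jωL/(R + jωL).
Step 3 — Numerator jωL = j·27.6; denominator R + jωL = 324 + j27.6.
Step 4 — H = 0.007202 + j0.08456.
Step 5 — Magnitude: |H| = 0.08486 (-21.4 dB); phase: φ = 85.1°.

|H| = 0.08486 (-21.4 dB), φ = 85.1°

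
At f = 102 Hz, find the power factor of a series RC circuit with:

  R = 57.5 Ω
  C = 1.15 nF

Step 1 — Angular frequency: ω = 2π·f = 2π·102 = 640.9 rad/s.
Step 2 — Component impedances:
  R: Z = R = 57.5 Ω
  C: Z = 1/(jωC) = -j/(ω·C) = 0 - j1.357e+06 Ω
Step 3 — Series combination: Z_total = R + C = 57.5 - j1.357e+06 Ω = 1.357e+06∠-90.0° Ω.
Step 4 — Power factor: PF = cos(φ) = Re(Z)/|Z| = 57.5/1.3568e+06 = 4.238e-05.
Step 5 — Type: Im(Z) = -1.357e+06 ⇒ leading (phase φ = -90.0°).

PF = 4.238e-05 (leading, φ = -90.0°)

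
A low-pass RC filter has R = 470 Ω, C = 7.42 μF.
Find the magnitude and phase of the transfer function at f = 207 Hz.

Step 1 — Angular frequency: ω = 2π·207 = 1301 rad/s.
Step 2 — Transfer function: H(jω) = 1/(1 + jωRC).
Step 3 — Denominator: 1 + jωRC = 1 + j·1301·470·7.42e-06 = 1 + j4.536.
Step 4 — H = 0.04635 - j0.2102.
Step 5 — Magnitude: |H| = 0.2153 (-13.3 dB); phase: φ = -77.6°.

|H| = 0.2153 (-13.3 dB), φ = -77.6°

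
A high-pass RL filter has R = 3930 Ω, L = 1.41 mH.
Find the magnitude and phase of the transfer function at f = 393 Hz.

Step 1 — Angular frequency: ω = 2π·393 = 2469 rad/s.
Step 2 — Transfer function: H(jω) = jωL/(R + jωL).
Step 3 — Numerator jωL = j·3.482; denominator R + jωL = 3930 + j3.482.
Step 4 — H = 7.849e-07 + j0.0008859.
Step 5 — Magnitude: |H| = 0.0008859 (-61.1 dB); phase: φ = 89.9°.

|H| = 0.0008859 (-61.1 dB), φ = 89.9°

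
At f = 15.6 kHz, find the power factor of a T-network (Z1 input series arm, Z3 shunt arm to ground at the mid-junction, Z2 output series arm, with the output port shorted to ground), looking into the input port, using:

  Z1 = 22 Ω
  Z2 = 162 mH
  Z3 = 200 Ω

Step 1 — Angular frequency: ω = 2π·f = 2π·1.56e+04 = 9.802e+04 rad/s.
Step 2 — Component impedances:
  Z1: Z = R = 22 Ω
  Z2: Z = jωL = j·9.802e+04·0.162 = 0 + j1.588e+04 Ω
  Z3: Z = R = 200 Ω
Step 3 — With the output port shorted to ground, the output series arm Z2 runs from the junction to ground; the shunt arm Z3 also runs from the junction to ground. They appear in parallel: Z3 || Z2 = 200 + j2.519 Ω.
Step 4 — Series with input arm Z1: Z_in = Z1 + (Z3 || Z2) = 222 + j2.519 Ω = 222∠0.7° Ω.
Step 5 — Power factor: PF = cos(φ) = Re(Z)/|Z| = 221.968/221.983 = 0.9999.
Step 6 — Type: Im(Z) = 2.519 ⇒ lagging (phase φ = 0.7°).

PF = 0.9999 (lagging, φ = 0.7°)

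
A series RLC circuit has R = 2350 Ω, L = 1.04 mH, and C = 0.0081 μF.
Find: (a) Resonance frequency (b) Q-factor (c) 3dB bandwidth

Step 1 — Resonance: ω₀ = 1/√(LC) = 1/√(0.00104·8.1e-09) = 3.445e+05 rad/s.
Step 2 — f₀ = ω₀/(2π) = 5.484e+04 Hz.
Step 3 — Series Q: Q = ω₀L/R = 3.445e+05·0.00104/2350 = 0.1525.
Step 4 — Bandwidth: Δω = ω₀/Q = 2.26e+06 rad/s; BW = Δω/(2π) = 3.596e+05 Hz.

(a) f₀ = 5.484e+04 Hz  (b) Q = 0.1525  (c) BW = 3.596e+05 Hz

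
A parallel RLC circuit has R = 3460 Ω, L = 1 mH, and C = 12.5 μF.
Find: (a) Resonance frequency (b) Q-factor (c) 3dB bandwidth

Step 1 — Resonance: ω₀ = 1/√(LC) = 1/√(0.001·1.25e-05) = 8944 rad/s.
Step 2 — f₀ = ω₀/(2π) = 1424 Hz.
Step 3 — Parallel Q: Q = R/(ω₀L) = 3460/(8944·0.001) = 386.8.
Step 4 — Bandwidth: Δω = ω₀/Q = 23.12 rad/s; BW = Δω/(2π) = 3.68 Hz.

(a) f₀ = 1424 Hz  (b) Q = 386.8  (c) BW = 3.68 Hz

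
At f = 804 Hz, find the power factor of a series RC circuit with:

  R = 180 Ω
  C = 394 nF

Step 1 — Angular frequency: ω = 2π·f = 2π·804 = 5052 rad/s.
Step 2 — Component impedances:
  R: Z = R = 180 Ω
  C: Z = 1/(jωC) = -j/(ω·C) = 0 - j502.4 Ω
Step 3 — Series combination: Z_total = R + C = 180 - j502.4 Ω = 533.7∠-70.3° Ω.
Step 4 — Power factor: PF = cos(φ) = Re(Z)/|Z| = 180/533.7 = 0.3373.
Step 5 — Type: Im(Z) = -502.4 ⇒ leading (phase φ = -70.3°).

PF = 0.3373 (leading, φ = -70.3°)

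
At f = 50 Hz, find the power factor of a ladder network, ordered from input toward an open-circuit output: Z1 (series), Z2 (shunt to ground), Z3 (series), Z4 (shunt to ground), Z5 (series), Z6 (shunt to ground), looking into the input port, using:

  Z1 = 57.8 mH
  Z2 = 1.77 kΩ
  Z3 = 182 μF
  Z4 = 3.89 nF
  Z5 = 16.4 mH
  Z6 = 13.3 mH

Step 1 — Angular frequency: ω = 2π·f = 2π·50 = 314.2 rad/s.
Step 2 — Component impedances:
  Z1: Z = jωL = j·314.2·0.0578 = 0 + j18.16 Ω
  Z2: Z = R = 1770 Ω
  Z3: Z = 1/(jωC) = -j/(ω·C) = 0 - j17.49 Ω
  Z4: Z = 1/(jωC) = -j/(ω·C) = 0 - j8.183e+05 Ω
  Z5: Z = jωL = j·314.2·0.0164 = 0 + j5.152 Ω
  Z6: Z = jωL = j·314.2·0.0133 = 0 + j4.178 Ω
Step 3 — Ladder network (open output): work backward from the far end, alternating series and parallel combinations. Z_in = 0.03761 + j10 Ω = 10∠89.8° Ω.
Step 4 — Power factor: PF = cos(φ) = Re(Z)/|Z| = 0.03761/10 = 0.003761.
Step 5 — Type: Im(Z) = 10 ⇒ lagging (phase φ = 89.8°).

PF = 0.003761 (lagging, φ = 89.8°)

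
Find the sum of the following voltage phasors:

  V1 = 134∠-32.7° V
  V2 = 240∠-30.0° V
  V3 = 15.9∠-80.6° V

Step 1 — Convert each phasor to rectangular form:
  V1 = 134·(cos(-32.7°) + j·sin(-32.7°)) = 112.8 - j72.39 V
  V2 = 240·(cos(-30.0°) + j·sin(-30.0°)) = 207.8 - j120 V
  V3 = 15.9·(cos(-80.6°) + j·sin(-80.6°)) = 2.597 - j15.69 V
Step 2 — Sum components: V_total = 323.2 - j208.1 V.
Step 3 — Convert to polar: |V_total| = 384.4 V, ∠V_total = -32.8°.

V_total = 384.4∠-32.8° V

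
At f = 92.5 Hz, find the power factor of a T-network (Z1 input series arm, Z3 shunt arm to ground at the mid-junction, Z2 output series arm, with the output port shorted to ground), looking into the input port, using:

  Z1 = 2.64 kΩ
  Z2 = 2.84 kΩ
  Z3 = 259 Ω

Step 1 — Angular frequency: ω = 2π·f = 2π·92.5 = 581.2 rad/s.
Step 2 — Component impedances:
  Z1: Z = R = 2640 Ω
  Z2: Z = R = 2840 Ω
  Z3: Z = R = 259 Ω
Step 3 — With the output port shorted to ground, the output series arm Z2 runs from the junction to ground; the shunt arm Z3 also runs from the junction to ground. They appear in parallel: Z3 || Z2 = 237.4 Ω.
Step 4 — Series with input arm Z1: Z_in = Z1 + (Z3 || Z2) = 2877 Ω = 2877∠0.0° Ω.
Step 5 — Power factor: PF = cos(φ) = Re(Z)/|Z| = 2877/2877 = 1.
Step 6 — Type: Im(Z) = 0 ⇒ unity (phase φ = 0.0°).

PF = 1 (unity, φ = 0.0°)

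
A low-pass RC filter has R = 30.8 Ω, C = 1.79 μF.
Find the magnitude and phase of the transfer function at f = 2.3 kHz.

Step 1 — Angular frequency: ω = 2π·2300 = 1.445e+04 rad/s.
Step 2 — Transfer function: H(jω) = 1/(1 + jωRC).
Step 3 — Denominator: 1 + jωRC = 1 + j·1.445e+04·30.8·1.79e-06 = 1 + j0.7967.
Step 4 — H = 0.6117 - j0.4874.
Step 5 — Magnitude: |H| = 0.7821 (-2.1 dB); phase: φ = -38.5°.

|H| = 0.7821 (-2.1 dB), φ = -38.5°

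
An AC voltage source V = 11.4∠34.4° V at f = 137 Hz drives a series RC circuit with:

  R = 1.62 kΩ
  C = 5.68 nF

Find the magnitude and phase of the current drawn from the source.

Step 1 — Angular frequency: ω = 2π·f = 2π·137 = 860.8 rad/s.
Step 2 — Component impedances:
  R: Z = R = 1620 Ω
  C: Z = 1/(jωC) = -j/(ω·C) = 0 - j2.045e+05 Ω
Step 3 — Series combination: Z_total = R + C = 1620 - j2.045e+05 Ω = 2.045e+05∠-89.5° Ω.
Step 4 — Source phasor: V = 11.4∠34.4° V = 9.406 + j6.441 V.
Step 5 — Ohm's law: I = V / Z_total = (9.406 + j6.441) / (1620 - j2.045e+05) = -3.112e-05 + j4.624e-05 A.
Step 6 — Convert to polar: |I| = 5.574e-05 A, ∠I = 123.9°.

I = 5.574e-05∠123.9° A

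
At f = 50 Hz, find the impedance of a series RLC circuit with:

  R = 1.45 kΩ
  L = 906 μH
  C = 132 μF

Step 1 — Angular frequency: ω = 2π·f = 2π·50 = 314.2 rad/s.
Step 2 — Component impedances:
  R: Z = R = 1450 Ω
  L: Z = jωL = j·314.2·0.000906 = 0 + j0.2846 Ω
  C: Z = 1/(jωC) = -j/(ω·C) = 0 - j24.11 Ω
Step 3 — Series combination: Z_total = R + L + C = 1450 - j23.83 Ω = 1450∠-0.9° Ω.

Z = 1450 - j23.83 Ω = 1450∠-0.9° Ω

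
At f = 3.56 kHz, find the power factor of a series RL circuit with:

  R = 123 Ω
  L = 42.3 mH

Step 1 — Angular frequency: ω = 2π·f = 2π·3560 = 2.237e+04 rad/s.
Step 2 — Component impedances:
  R: Z = R = 123 Ω
  L: Z = jωL = j·2.237e+04·0.0423 = 0 + j946.2 Ω
Step 3 — Series combination: Z_total = R + L = 123 + j946.2 Ω = 954.1∠82.6° Ω.
Step 4 — Power factor: PF = cos(φ) = Re(Z)/|Z| = 123/954.1 = 0.1289.
Step 5 — Type: Im(Z) = 946.2 ⇒ lagging (phase φ = 82.6°).

PF = 0.1289 (lagging, φ = 82.6°)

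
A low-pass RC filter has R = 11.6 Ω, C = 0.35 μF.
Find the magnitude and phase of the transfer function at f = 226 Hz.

Step 1 — Angular frequency: ω = 2π·226 = 1420 rad/s.
Step 2 — Transfer function: H(jω) = 1/(1 + jωRC).
Step 3 — Denominator: 1 + jωRC = 1 + j·1420·11.6·3.5e-07 = 1 + j0.005765.
Step 4 — H = 1 - j0.005765.
Step 5 — Magnitude: |H| = 1 (-0.0 dB); phase: φ = -0.3°.

|H| = 1 (-0.0 dB), φ = -0.3°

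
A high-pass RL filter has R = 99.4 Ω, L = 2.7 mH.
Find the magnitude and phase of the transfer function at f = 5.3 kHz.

Step 1 — Angular frequency: ω = 2π·5300 = 3.33e+04 rad/s.
Step 2 — Transfer function: H(jω) = jωL/(R + jωL).
Step 3 — Numerator jωL = j·89.91; denominator R + jωL = 99.4 + j89.91.
Step 4 — H = 0.45 + j0.4975.
Step 5 — Magnitude: |H| = 0.6708 (-3.5 dB); phase: φ = 47.9°.

|H| = 0.6708 (-3.5 dB), φ = 47.9°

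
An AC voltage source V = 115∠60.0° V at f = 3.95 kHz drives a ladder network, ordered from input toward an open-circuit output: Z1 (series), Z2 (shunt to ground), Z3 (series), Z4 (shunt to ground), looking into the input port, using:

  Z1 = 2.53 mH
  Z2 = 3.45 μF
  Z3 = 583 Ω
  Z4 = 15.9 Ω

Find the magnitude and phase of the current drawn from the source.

Step 1 — Angular frequency: ω = 2π·f = 2π·3950 = 2.482e+04 rad/s.
Step 2 — Component impedances:
  Z1: Z = jωL = j·2.482e+04·0.00253 = 0 + j62.79 Ω
  Z2: Z = 1/(jωC) = -j/(ω·C) = 0 - j11.68 Ω
  Z3: Z = R = 583 Ω
  Z4: Z = R = 15.9 Ω
Step 3 — Ladder network (open output): work backward from the far end, alternating series and parallel combinations. Z_in = 0.2277 + j51.12 Ω = 51.12∠89.7° Ω.
Step 4 — Source phasor: V = 115∠60.0° V = 57.5 + j99.59 V.
Step 5 — Ohm's law: I = V / Z_total = (57.5 + j99.59) / (0.2277 + j51.12) = 1.953 - j1.116 A.
Step 6 — Convert to polar: |I| = 2.25 A, ∠I = -29.7°.

I = 2.25∠-29.7° A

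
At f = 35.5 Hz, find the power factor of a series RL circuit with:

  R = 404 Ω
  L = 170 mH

Step 1 — Angular frequency: ω = 2π·f = 2π·35.5 = 223.1 rad/s.
Step 2 — Component impedances:
  R: Z = R = 404 Ω
  L: Z = jωL = j·223.1·0.17 = 0 + j37.92 Ω
Step 3 — Series combination: Z_total = R + L = 404 + j37.92 Ω = 405.8∠5.4° Ω.
Step 4 — Power factor: PF = cos(φ) = Re(Z)/|Z| = 404/405.8 = 0.9956.
Step 5 — Type: Im(Z) = 37.92 ⇒ lagging (phase φ = 5.4°).

PF = 0.9956 (lagging, φ = 5.4°)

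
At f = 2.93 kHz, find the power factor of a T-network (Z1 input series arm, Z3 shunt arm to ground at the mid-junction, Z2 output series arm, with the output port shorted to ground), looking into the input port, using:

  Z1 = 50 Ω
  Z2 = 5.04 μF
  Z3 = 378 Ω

Step 1 — Angular frequency: ω = 2π·f = 2π·2930 = 1.841e+04 rad/s.
Step 2 — Component impedances:
  Z1: Z = R = 50 Ω
  Z2: Z = 1/(jωC) = -j/(ω·C) = 0 - j10.78 Ω
  Z3: Z = R = 378 Ω
Step 3 — With the output port shorted to ground, the output series arm Z2 runs from the junction to ground; the shunt arm Z3 also runs from the junction to ground. They appear in parallel: Z3 || Z2 = 0.307 - j10.77 Ω.
Step 4 — Series with input arm Z1: Z_in = Z1 + (Z3 || Z2) = 50.31 - j10.77 Ω = 51.45∠-12.1° Ω.
Step 5 — Power factor: PF = cos(φ) = Re(Z)/|Z| = 50.31/51.45 = 0.9778.
Step 6 — Type: Im(Z) = -10.77 ⇒ leading (phase φ = -12.1°).

PF = 0.9778 (leading, φ = -12.1°)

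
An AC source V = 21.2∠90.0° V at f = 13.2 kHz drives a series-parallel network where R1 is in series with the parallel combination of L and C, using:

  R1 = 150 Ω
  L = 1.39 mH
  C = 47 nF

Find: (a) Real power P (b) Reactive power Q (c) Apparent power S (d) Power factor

Step 1 — Angular frequency: ω = 2π·f = 2π·1.32e+04 = 8.294e+04 rad/s.
Step 2 — Component impedances:
  R1: Z = R = 150 Ω
  L: Z = jωL = j·8.294e+04·0.00139 = 0 + j115.3 Ω
  C: Z = 1/(jωC) = -j/(ω·C) = 0 - j256.5 Ω
Step 3 — Parallel branch: L || C = 1/(1/L + 1/C) = 0 + j209.4 Ω.
Step 4 — Series with R1: Z_total = R1 + (L || C) = 150 + j209.4 Ω = 257.6∠54.4° Ω.
Step 5 — Source phasor: V = 21.2∠90.0° V = 0 + j21.2 V.
Step 6 — Current: I = V / Z = 0.06691 + j0.04794 A = 0.08231∠35.6° A.
Step 7 — Complex power: S = V·I* = 1.016 + j1.419 VA.
Step 8 — Real power: P = Re(S) = 1.016 W.
Step 9 — Reactive power: Q = Im(S) = 1.419 VAR.
Step 10 — Apparent power: |S| = 1.745 VA.
Step 11 — Power factor: PF = P/|S| = 0.5824 (lagging).

(a) P = 1.016 W  (b) Q = 1.419 VAR  (c) S = 1.745 VA  (d) PF = 0.5824 (lagging)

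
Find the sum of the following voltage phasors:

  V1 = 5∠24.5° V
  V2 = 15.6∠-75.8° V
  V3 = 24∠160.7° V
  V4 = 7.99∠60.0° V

Step 1 — Convert each phasor to rectangular form:
  V1 = 5·(cos(24.5°) + j·sin(24.5°)) = 4.55 + j2.073 V
  V2 = 15.6·(cos(-75.8°) + j·sin(-75.8°)) = 3.827 - j15.12 V
  V3 = 24·(cos(160.7°) + j·sin(160.7°)) = -22.65 + j7.932 V
  V4 = 7.99·(cos(60.0°) + j·sin(60.0°)) = 3.995 + j6.92 V
Step 2 — Sum components: V_total = -10.28 + j1.802 V.
Step 3 — Convert to polar: |V_total| = 10.44 V, ∠V_total = 170.1°.

V_total = 10.44∠170.1° V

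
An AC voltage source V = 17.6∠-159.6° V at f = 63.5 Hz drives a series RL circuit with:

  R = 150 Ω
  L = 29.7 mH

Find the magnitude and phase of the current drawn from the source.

Step 1 — Angular frequency: ω = 2π·f = 2π·63.5 = 399 rad/s.
Step 2 — Component impedances:
  R: Z = R = 150 Ω
  L: Z = jωL = j·399·0.0297 = 0 + j11.85 Ω
Step 3 — Series combination: Z_total = R + L = 150 + j11.85 Ω = 150.5∠4.5° Ω.
Step 4 — Source phasor: V = 17.6∠-159.6° V = -16.5 - j6.135 V.
Step 5 — Ohm's law: I = V / Z_total = (-16.5 - j6.135) / (150 + j11.85) = -0.1125 - j0.03201 A.
Step 6 — Convert to polar: |I| = 0.117 A, ∠I = -164.1°.

I = 0.117∠-164.1° A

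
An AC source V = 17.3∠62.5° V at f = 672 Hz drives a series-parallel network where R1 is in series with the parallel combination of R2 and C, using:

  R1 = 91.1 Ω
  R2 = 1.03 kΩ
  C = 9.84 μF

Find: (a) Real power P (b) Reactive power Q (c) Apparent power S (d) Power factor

Step 1 — Angular frequency: ω = 2π·f = 2π·672 = 4222 rad/s.
Step 2 — Component impedances:
  R1: Z = R = 91.1 Ω
  R2: Z = R = 1030 Ω
  C: Z = 1/(jωC) = -j/(ω·C) = 0 - j24.07 Ω
Step 3 — Parallel branch: R2 || C = 1/(1/R2 + 1/C) = 0.5621 - j24.06 Ω.
Step 4 — Series with R1: Z_total = R1 + (R2 || C) = 91.66 - j24.06 Ω = 94.77∠-14.7° Ω.
Step 5 — Source phasor: V = 17.3∠62.5° V = 7.988 + j15.35 V.
Step 6 — Current: I = V / Z = 0.04043 + j0.178 A = 0.1826∠77.2° A.
Step 7 — Complex power: S = V·I* = 3.055 - j0.8017 VA.
Step 8 — Real power: P = Re(S) = 3.055 W.
Step 9 — Reactive power: Q = Im(S) = -0.8017 VAR.
Step 10 — Apparent power: |S| = 3.158 VA.
Step 11 — Power factor: PF = P/|S| = 0.9672 (leading).

(a) P = 3.055 W  (b) Q = -0.8017 VAR  (c) S = 3.158 VA  (d) PF = 0.9672 (leading)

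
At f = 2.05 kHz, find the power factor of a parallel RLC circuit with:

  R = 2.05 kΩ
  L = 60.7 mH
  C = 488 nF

Step 1 — Angular frequency: ω = 2π·f = 2π·2050 = 1.288e+04 rad/s.
Step 2 — Component impedances:
  R: Z = R = 2050 Ω
  L: Z = jωL = j·1.288e+04·0.0607 = 0 + j781.8 Ω
  C: Z = 1/(jωC) = -j/(ω·C) = 0 - j159.1 Ω
Step 3 — Parallel combination: 1/Z_total = 1/R + 1/L + 1/C; Z_total = 19.28 - j197.9 Ω = 198.8∠-84.4° Ω.
Step 4 — Power factor: PF = cos(φ) = Re(Z)/|Z| = 19.277/198.79 = 0.09697.
Step 5 — Type: Im(Z) = -197.9 ⇒ leading (phase φ = -84.4°).

PF = 0.09697 (leading, φ = -84.4°)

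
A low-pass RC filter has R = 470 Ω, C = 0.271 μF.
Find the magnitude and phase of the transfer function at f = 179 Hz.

Step 1 — Angular frequency: ω = 2π·179 = 1125 rad/s.
Step 2 — Transfer function: H(jω) = 1/(1 + jωRC).
Step 3 — Denominator: 1 + jωRC = 1 + j·1125·470·2.71e-07 = 1 + j0.1433.
Step 4 — H = 0.9799 - j0.1404.
Step 5 — Magnitude: |H| = 0.9899 (-0.1 dB); phase: φ = -8.2°.

|H| = 0.9899 (-0.1 dB), φ = -8.2°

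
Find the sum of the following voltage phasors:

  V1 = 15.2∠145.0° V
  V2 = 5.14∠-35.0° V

Step 1 — Convert each phasor to rectangular form:
  V1 = 15.2·(cos(145.0°) + j·sin(145.0°)) = -12.45 + j8.718 V
  V2 = 5.14·(cos(-35.0°) + j·sin(-35.0°)) = 4.21 - j2.948 V
Step 2 — Sum components: V_total = -8.241 + j5.77 V.
Step 3 — Convert to polar: |V_total| = 10.06 V, ∠V_total = 145.0°.

V_total = 10.06∠145.0° V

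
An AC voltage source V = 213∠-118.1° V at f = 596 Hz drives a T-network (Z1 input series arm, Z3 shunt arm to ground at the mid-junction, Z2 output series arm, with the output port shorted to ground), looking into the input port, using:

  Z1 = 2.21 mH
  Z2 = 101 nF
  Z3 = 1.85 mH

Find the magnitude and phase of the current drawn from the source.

Step 1 — Angular frequency: ω = 2π·f = 2π·596 = 3745 rad/s.
Step 2 — Component impedances:
  Z1: Z = jωL = j·3745·0.00221 = 0 + j8.276 Ω
  Z2: Z = 1/(jωC) = -j/(ω·C) = 0 - j2644 Ω
  Z3: Z = jωL = j·3745·0.00185 = 0 + j6.928 Ω
Step 3 — With the output port shorted to ground, the output series arm Z2 runs from the junction to ground; the shunt arm Z3 also runs from the junction to ground. They appear in parallel: Z3 || Z2 = 0 + j6.946 Ω.
Step 4 — Series with input arm Z1: Z_in = Z1 + (Z3 || Z2) = 0 + j15.22 Ω = 15.22∠90.0° Ω.
Step 5 — Source phasor: V = 213∠-118.1° V = -100.3 - j187.9 V.
Step 6 — Ohm's law: I = V / Z_total = (-100.3 - j187.9) / (0 + j15.22) = -12.34 + j6.591 A.
Step 7 — Convert to polar: |I| = 13.99 A, ∠I = 151.9°.

I = 13.99∠151.9° A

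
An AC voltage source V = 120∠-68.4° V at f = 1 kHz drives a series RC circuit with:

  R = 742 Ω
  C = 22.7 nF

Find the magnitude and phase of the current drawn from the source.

Step 1 — Angular frequency: ω = 2π·f = 2π·1000 = 6283 rad/s.
Step 2 — Component impedances:
  R: Z = R = 742 Ω
  C: Z = 1/(jωC) = -j/(ω·C) = 0 - j7011 Ω
Step 3 — Series combination: Z_total = R + C = 742 - j7011 Ω = 7050∠-84.0° Ω.
Step 4 — Source phasor: V = 120∠-68.4° V = 44.17 - j111.6 V.
Step 5 — Ohm's law: I = V / Z_total = (44.17 - j111.6) / (742 - j7011) = 0.0164 + j0.004565 A.
Step 6 — Convert to polar: |I| = 0.01702 A, ∠I = 15.6°.

I = 0.01702∠15.6° A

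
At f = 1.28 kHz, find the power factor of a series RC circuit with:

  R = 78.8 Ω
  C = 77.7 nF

Step 1 — Angular frequency: ω = 2π·f = 2π·1280 = 8042 rad/s.
Step 2 — Component impedances:
  R: Z = R = 78.8 Ω
  C: Z = 1/(jωC) = -j/(ω·C) = 0 - j1600 Ω
Step 3 — Series combination: Z_total = R + C = 78.8 - j1600 Ω = 1602∠-87.2° Ω.
Step 4 — Power factor: PF = cos(φ) = Re(Z)/|Z| = 78.8/1602.2 = 0.04918.
Step 5 — Type: Im(Z) = -1600 ⇒ leading (phase φ = -87.2°).

PF = 0.04918 (leading, φ = -87.2°)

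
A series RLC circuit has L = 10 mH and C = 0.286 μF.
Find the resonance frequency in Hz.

Step 1 — Resonance condition Im(Z)=0 gives ω₀ = 1/√(LC).
Step 2 — ω₀ = 1/√(0.01·2.86e-07) = 1.87e+04 rad/s.
Step 3 — f₀ = ω₀/(2π) = 2976 Hz.

f₀ = 2976 Hz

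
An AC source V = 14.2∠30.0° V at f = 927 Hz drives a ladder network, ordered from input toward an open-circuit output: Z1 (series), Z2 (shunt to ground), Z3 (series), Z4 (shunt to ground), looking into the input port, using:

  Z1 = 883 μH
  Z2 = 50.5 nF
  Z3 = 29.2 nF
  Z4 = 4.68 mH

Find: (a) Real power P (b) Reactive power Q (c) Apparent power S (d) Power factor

Step 1 — Angular frequency: ω = 2π·f = 2π·927 = 5825 rad/s.
Step 2 — Component impedances:
  Z1: Z = jωL = j·5825·0.000883 = 0 + j5.143 Ω
  Z2: Z = 1/(jωC) = -j/(ω·C) = 0 - j3400 Ω
  Z3: Z = 1/(jωC) = -j/(ω·C) = 0 - j5880 Ω
  Z4: Z = jωL = j·5825·0.00468 = 0 + j27.26 Ω
Step 3 — Ladder network (open output): work backward from the far end, alternating series and parallel combinations. Z_in = 0 - j2145 Ω = 2145∠-90.0° Ω.
Step 4 — Source phasor: V = 14.2∠30.0° V = 12.3 + j7.1 V.
Step 5 — Current: I = V / Z = -0.003309 + j0.005732 A = 0.006619∠120.0° A.
Step 6 — Complex power: S = V·I* = 0 - j0.09399 VA.
Step 7 — Real power: P = Re(S) = 0 W.
Step 8 — Reactive power: Q = Im(S) = -0.09399 VAR.
Step 9 — Apparent power: |S| = 0.09399 VA.
Step 10 — Power factor: PF = P/|S| = 0 (leading).

(a) P = 0 W  (b) Q = -0.09399 VAR  (c) S = 0.09399 VA  (d) PF = 0 (leading)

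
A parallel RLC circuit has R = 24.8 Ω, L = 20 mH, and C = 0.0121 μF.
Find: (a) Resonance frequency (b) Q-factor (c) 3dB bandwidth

Step 1 — Resonance: ω₀ = 1/√(LC) = 1/√(0.02·1.21e-08) = 6.428e+04 rad/s.
Step 2 — f₀ = ω₀/(2π) = 1.023e+04 Hz.
Step 3 — Parallel Q: Q = R/(ω₀L) = 24.8/(6.428e+04·0.02) = 0.01929.
Step 4 — Bandwidth: Δω = ω₀/Q = 3.332e+06 rad/s; BW = Δω/(2π) = 5.304e+05 Hz.

(a) f₀ = 1.023e+04 Hz  (b) Q = 0.01929  (c) BW = 5.304e+05 Hz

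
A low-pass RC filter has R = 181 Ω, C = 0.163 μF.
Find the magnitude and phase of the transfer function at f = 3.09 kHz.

Step 1 — Angular frequency: ω = 2π·3090 = 1.942e+04 rad/s.
Step 2 — Transfer function: H(jω) = 1/(1 + jωRC).
Step 3 — Denominator: 1 + jωRC = 1 + j·1.942e+04·181·1.63e-07 = 1 + j0.5728.
Step 4 — H = 0.753 - j0.4313.
Step 5 — Magnitude: |H| = 0.8677 (-1.2 dB); phase: φ = -29.8°.

|H| = 0.8677 (-1.2 dB), φ = -29.8°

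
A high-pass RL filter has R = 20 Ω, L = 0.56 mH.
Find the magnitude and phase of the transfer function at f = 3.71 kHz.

Step 1 — Angular frequency: ω = 2π·3710 = 2.331e+04 rad/s.
Step 2 — Transfer function: H(jω) = jωL/(R + jωL).
Step 3 — Numerator jωL = j·13.05; denominator R + jωL = 20 + j13.05.
Step 4 — H = 0.2987 + j0.4577.
Step 5 — Magnitude: |H| = 0.5466 (-5.2 dB); phase: φ = 56.9°.

|H| = 0.5466 (-5.2 dB), φ = 56.9°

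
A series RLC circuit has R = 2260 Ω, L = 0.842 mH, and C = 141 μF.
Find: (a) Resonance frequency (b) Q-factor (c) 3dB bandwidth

Step 1 — Resonance condition Im(Z)=0 gives ω₀ = 1/√(LC).
Step 2 — ω₀ = 1/√(0.000842·0.000141) = 2902 rad/s.
Step 3 — f₀ = ω₀/(2π) = 461.9 Hz.
Step 4 — Series Q: Q = ω₀L/R = 2902·0.000842/2260 = 0.001081.
Step 5 — 3dB bandwidth: Δω = ω₀/Q = 2.684e+06 rad/s; BW = Δω/(2π) = 4.272e+05 Hz.

(a) f₀ = 461.9 Hz  (b) Q = 0.001081  (c) BW = 4.272e+05 Hz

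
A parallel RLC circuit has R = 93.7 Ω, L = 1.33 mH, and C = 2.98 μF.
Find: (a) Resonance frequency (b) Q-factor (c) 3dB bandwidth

Step 1 — Resonance: ω₀ = 1/√(LC) = 1/√(0.00133·2.98e-06) = 1.588e+04 rad/s.
Step 2 — f₀ = ω₀/(2π) = 2528 Hz.
Step 3 — Parallel Q: Q = R/(ω₀L) = 93.7/(1.588e+04·0.00133) = 4.435.
Step 4 — Bandwidth: Δω = ω₀/Q = 3581 rad/s; BW = Δω/(2π) = 570 Hz.

(a) f₀ = 2528 Hz  (b) Q = 4.435  (c) BW = 570 Hz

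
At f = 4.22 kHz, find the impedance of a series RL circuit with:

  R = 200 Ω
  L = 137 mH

Step 1 — Angular frequency: ω = 2π·f = 2π·4220 = 2.652e+04 rad/s.
Step 2 — Component impedances:
  R: Z = R = 200 Ω
  L: Z = jωL = j·2.652e+04·0.137 = 0 + j3633 Ω
Step 3 — Series combination: Z_total = R + L = 200 + j3633 Ω = 3638∠86.8° Ω.

Z = 200 + j3633 Ω = 3638∠86.8° Ω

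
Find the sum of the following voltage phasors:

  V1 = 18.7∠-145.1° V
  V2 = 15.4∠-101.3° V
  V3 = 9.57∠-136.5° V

Step 1 — Convert each phasor to rectangular form:
  V1 = 18.7·(cos(-145.1°) + j·sin(-145.1°)) = -15.34 - j10.7 V
  V2 = 15.4·(cos(-101.3°) + j·sin(-101.3°)) = -3.018 - j15.1 V
  V3 = 9.57·(cos(-136.5°) + j·sin(-136.5°)) = -6.942 - j6.588 V
Step 2 — Sum components: V_total = -25.3 - j32.39 V.
Step 3 — Convert to polar: |V_total| = 41.1 V, ∠V_total = -128.0°.

V_total = 41.1∠-128.0° V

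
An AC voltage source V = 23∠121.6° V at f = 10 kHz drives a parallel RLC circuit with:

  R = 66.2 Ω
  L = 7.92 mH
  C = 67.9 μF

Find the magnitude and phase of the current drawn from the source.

Step 1 — Angular frequency: ω = 2π·f = 2π·1e+04 = 6.283e+04 rad/s.
Step 2 — Component impedances:
  R: Z = R = 66.2 Ω
  L: Z = jωL = j·6.283e+04·0.00792 = 0 + j497.6 Ω
  C: Z = 1/(jωC) = -j/(ω·C) = 0 - j0.2344 Ω
Step 3 — Parallel combination: 1/Z_total = 1/R + 1/L + 1/C; Z_total = 0.0008307 - j0.2345 Ω = 0.2345∠-89.8° Ω.
Step 4 — Source phasor: V = 23∠121.6° V = -12.05 + j19.59 V.
Step 5 — Ohm's law: I = V / Z_total = (-12.05 + j19.59) / (0.0008307 - j0.2345) = -83.72 - j51.1 A.
Step 6 — Convert to polar: |I| = 98.08 A, ∠I = -148.6°.

I = 98.08∠-148.6° A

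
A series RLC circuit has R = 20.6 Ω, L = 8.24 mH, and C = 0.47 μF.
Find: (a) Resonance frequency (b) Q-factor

Step 1 — Resonance condition Im(Z)=0 gives ω₀ = 1/√(LC).
Step 2 — ω₀ = 1/√(0.00824·4.7e-07) = 1.607e+04 rad/s.
Step 3 — f₀ = ω₀/(2π) = 2557 Hz.
Step 4 — Series Q: Q = ω₀L/R = 1.607e+04·0.00824/20.6 = 6.428.

(a) f₀ = 2557 Hz  (b) Q = 6.428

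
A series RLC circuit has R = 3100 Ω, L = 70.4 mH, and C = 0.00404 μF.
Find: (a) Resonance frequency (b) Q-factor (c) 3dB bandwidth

Step 1 — Resonance condition Im(Z)=0 gives ω₀ = 1/√(LC).
Step 2 — ω₀ = 1/√(0.0704·4.04e-09) = 5.93e+04 rad/s.
Step 3 — f₀ = ω₀/(2π) = 9437 Hz.
Step 4 — Series Q: Q = ω₀L/R = 5.93e+04·0.0704/3100 = 1.347.
Step 5 — 3dB bandwidth: Δω = ω₀/Q = 4.403e+04 rad/s; BW = Δω/(2π) = 7008 Hz.

(a) f₀ = 9437 Hz  (b) Q = 1.347  (c) BW = 7008 Hz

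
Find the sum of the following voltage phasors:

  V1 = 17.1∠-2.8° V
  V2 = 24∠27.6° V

Step 1 — Convert each phasor to rectangular form:
  V1 = 17.1·(cos(-2.8°) + j·sin(-2.8°)) = 17.08 - j0.8353 V
  V2 = 24·(cos(27.6°) + j·sin(27.6°)) = 21.27 + j11.12 V
Step 2 — Sum components: V_total = 38.35 + j10.28 V.
Step 3 — Convert to polar: |V_total| = 39.7 V, ∠V_total = 15.0°.

V_total = 39.7∠15.0° V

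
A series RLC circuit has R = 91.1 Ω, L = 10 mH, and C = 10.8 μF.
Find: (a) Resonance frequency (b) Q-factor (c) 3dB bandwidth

Step 1 — Resonance: ω₀ = 1/√(LC) = 1/√(0.01·1.08e-05) = 3043 rad/s.
Step 2 — f₀ = ω₀/(2π) = 484.3 Hz.
Step 3 — Series Q: Q = ω₀L/R = 3043·0.01/91.1 = 0.334.
Step 4 — Bandwidth: Δω = ω₀/Q = 9110 rad/s; BW = Δω/(2π) = 1450 Hz.

(a) f₀ = 484.3 Hz  (b) Q = 0.334  (c) BW = 1450 Hz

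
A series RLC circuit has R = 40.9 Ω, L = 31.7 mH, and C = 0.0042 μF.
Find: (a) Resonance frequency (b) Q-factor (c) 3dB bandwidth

Step 1 — Resonance: ω₀ = 1/√(LC) = 1/√(0.0317·4.2e-09) = 8.667e+04 rad/s.
Step 2 — f₀ = ω₀/(2π) = 1.379e+04 Hz.
Step 3 — Series Q: Q = ω₀L/R = 8.667e+04·0.0317/40.9 = 67.17.
Step 4 — Bandwidth: Δω = ω₀/Q = 1290 rad/s; BW = Δω/(2π) = 205.3 Hz.

(a) f₀ = 1.379e+04 Hz  (b) Q = 67.17  (c) BW = 205.3 Hz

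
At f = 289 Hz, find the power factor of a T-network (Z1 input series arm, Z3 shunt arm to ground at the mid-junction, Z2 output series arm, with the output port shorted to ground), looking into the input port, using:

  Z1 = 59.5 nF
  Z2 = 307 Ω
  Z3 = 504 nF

Step 1 — Angular frequency: ω = 2π·f = 2π·289 = 1816 rad/s.
Step 2 — Component impedances:
  Z1: Z = 1/(jωC) = -j/(ω·C) = 0 - j9256 Ω
  Z2: Z = R = 307 Ω
  Z3: Z = 1/(jωC) = -j/(ω·C) = 0 - j1093 Ω
Step 3 — With the output port shorted to ground, the output series arm Z2 runs from the junction to ground; the shunt arm Z3 also runs from the junction to ground. They appear in parallel: Z3 || Z2 = 284.5 - j79.94 Ω.
Step 4 — Series with input arm Z1: Z_in = Z1 + (Z3 || Z2) = 284.5 - j9336 Ω = 9340∠-88.3° Ω.
Step 5 — Power factor: PF = cos(φ) = Re(Z)/|Z| = 284.5/9340 = 0.03046.
Step 6 — Type: Im(Z) = -9336 ⇒ leading (phase φ = -88.3°).

PF = 0.03046 (leading, φ = -88.3°)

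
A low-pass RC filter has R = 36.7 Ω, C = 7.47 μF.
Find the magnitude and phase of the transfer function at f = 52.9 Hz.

Step 1 — Angular frequency: ω = 2π·52.9 = 332.4 rad/s.
Step 2 — Transfer function: H(jω) = 1/(1 + jωRC).
Step 3 — Denominator: 1 + jωRC = 1 + j·332.4·36.7·7.47e-06 = 1 + j0.09112.
Step 4 — H = 0.9918 - j0.09037.
Step 5 — Magnitude: |H| = 0.9959 (-0.0 dB); phase: φ = -5.2°.

|H| = 0.9959 (-0.0 dB), φ = -5.2°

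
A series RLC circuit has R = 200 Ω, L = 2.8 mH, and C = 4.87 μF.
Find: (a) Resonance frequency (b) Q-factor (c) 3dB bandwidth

Step 1 — Resonance condition Im(Z)=0 gives ω₀ = 1/√(LC).
Step 2 — ω₀ = 1/√(0.0028·4.87e-06) = 8564 rad/s.
Step 3 — f₀ = ω₀/(2π) = 1363 Hz.
Step 4 — Series Q: Q = ω₀L/R = 8564·0.0028/200 = 0.1199.
Step 5 — 3dB bandwidth: Δω = ω₀/Q = 7.143e+04 rad/s; BW = Δω/(2π) = 1.137e+04 Hz.

(a) f₀ = 1363 Hz  (b) Q = 0.1199  (c) BW = 1.137e+04 Hz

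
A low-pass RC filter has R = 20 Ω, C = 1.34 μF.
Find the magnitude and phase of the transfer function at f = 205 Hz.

Step 1 — Angular frequency: ω = 2π·205 = 1288 rad/s.
Step 2 — Transfer function: H(jω) = 1/(1 + jωRC).
Step 3 — Denominator: 1 + jωRC = 1 + j·1288·20·1.34e-06 = 1 + j0.03452.
Step 4 — H = 0.9988 - j0.03448.
Step 5 — Magnitude: |H| = 0.9994 (-0.0 dB); phase: φ = -2.0°.

|H| = 0.9994 (-0.0 dB), φ = -2.0°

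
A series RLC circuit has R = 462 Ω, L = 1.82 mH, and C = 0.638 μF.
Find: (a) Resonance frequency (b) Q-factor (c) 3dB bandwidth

Step 1 — Resonance condition Im(Z)=0 gives ω₀ = 1/√(LC).
Step 2 — ω₀ = 1/√(0.00182·6.38e-07) = 2.935e+04 rad/s.
Step 3 — f₀ = ω₀/(2π) = 4671 Hz.
Step 4 — Series Q: Q = ω₀L/R = 2.935e+04·0.00182/462 = 0.1156.
Step 5 — 3dB bandwidth: Δω = ω₀/Q = 2.538e+05 rad/s; BW = Δω/(2π) = 4.04e+04 Hz.

(a) f₀ = 4671 Hz  (b) Q = 0.1156  (c) BW = 4.04e+04 Hz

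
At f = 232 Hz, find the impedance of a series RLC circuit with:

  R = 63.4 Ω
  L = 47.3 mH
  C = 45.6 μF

Step 1 — Angular frequency: ω = 2π·f = 2π·232 = 1458 rad/s.
Step 2 — Component impedances:
  R: Z = R = 63.4 Ω
  L: Z = jωL = j·1458·0.0473 = 0 + j68.95 Ω
  C: Z = 1/(jωC) = -j/(ω·C) = 0 - j15.04 Ω
Step 3 — Series combination: Z_total = R + L + C = 63.4 + j53.91 Ω = 83.22∠40.4° Ω.

Z = 63.4 + j53.91 Ω = 83.22∠40.4° Ω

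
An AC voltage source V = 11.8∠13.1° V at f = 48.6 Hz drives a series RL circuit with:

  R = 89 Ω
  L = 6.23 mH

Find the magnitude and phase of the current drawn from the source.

Step 1 — Angular frequency: ω = 2π·f = 2π·48.6 = 305.4 rad/s.
Step 2 — Component impedances:
  R: Z = R = 89 Ω
  L: Z = jωL = j·305.4·0.00623 = 0 + j1.902 Ω
Step 3 — Series combination: Z_total = R + L = 89 + j1.902 Ω = 89.02∠1.2° Ω.
Step 4 — Source phasor: V = 11.8∠13.1° V = 11.49 + j2.674 V.
Step 5 — Ohm's law: I = V / Z_total = (11.49 + j2.674) / (89 + j1.902) = 0.1297 + j0.02728 A.
Step 6 — Convert to polar: |I| = 0.1326 A, ∠I = 11.9°.

I = 0.1326∠11.9° A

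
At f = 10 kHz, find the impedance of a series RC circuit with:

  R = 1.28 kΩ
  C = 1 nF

Step 1 — Angular frequency: ω = 2π·f = 2π·1e+04 = 6.283e+04 rad/s.
Step 2 — Component impedances:
  R: Z = R = 1280 Ω
  C: Z = 1/(jωC) = -j/(ω·C) = 0 - j1.592e+04 Ω
Step 3 — Series combination: Z_total = R + C = 1280 - j1.592e+04 Ω = 1.597e+04∠-85.4° Ω.

Z = 1280 - j1.592e+04 Ω = 1.597e+04∠-85.4° Ω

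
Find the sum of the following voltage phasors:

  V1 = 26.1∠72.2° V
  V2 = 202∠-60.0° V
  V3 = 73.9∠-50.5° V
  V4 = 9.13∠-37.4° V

Step 1 — Convert each phasor to rectangular form:
  V1 = 26.1·(cos(72.2°) + j·sin(72.2°)) = 7.979 + j24.85 V
  V2 = 202·(cos(-60.0°) + j·sin(-60.0°)) = 101 - j174.9 V
  V3 = 73.9·(cos(-50.5°) + j·sin(-50.5°)) = 47.01 - j57.02 V
  V4 = 9.13·(cos(-37.4°) + j·sin(-37.4°)) = 7.253 - j5.545 V
Step 2 — Sum components: V_total = 163.2 - j212.7 V.
Step 3 — Convert to polar: |V_total| = 268.1 V, ∠V_total = -52.5°.

V_total = 268.1∠-52.5° V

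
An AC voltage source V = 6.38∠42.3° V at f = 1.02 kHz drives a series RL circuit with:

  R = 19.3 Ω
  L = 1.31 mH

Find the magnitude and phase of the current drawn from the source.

Step 1 — Angular frequency: ω = 2π·f = 2π·1020 = 6409 rad/s.
Step 2 — Component impedances:
  R: Z = R = 19.3 Ω
  L: Z = jωL = j·6409·0.00131 = 0 + j8.396 Ω
Step 3 — Series combination: Z_total = R + L = 19.3 + j8.396 Ω = 21.05∠23.5° Ω.
Step 4 — Source phasor: V = 6.38∠42.3° V = 4.719 + j4.294 V.
Step 5 — Ohm's law: I = V / Z_total = (4.719 + j4.294) / (19.3 + j8.396) = 0.287 + j0.09764 A.
Step 6 — Convert to polar: |I| = 0.3031 A, ∠I = 18.8°.

I = 0.3031∠18.8° A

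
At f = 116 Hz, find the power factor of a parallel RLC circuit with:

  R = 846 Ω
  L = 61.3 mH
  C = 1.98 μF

Step 1 — Angular frequency: ω = 2π·f = 2π·116 = 728.8 rad/s.
Step 2 — Component impedances:
  R: Z = R = 846 Ω
  L: Z = jωL = j·728.8·0.0613 = 0 + j44.68 Ω
  C: Z = 1/(jωC) = -j/(ω·C) = 0 - j692.9 Ω
Step 3 — Parallel combination: 1/Z_total = 1/R + 1/L + 1/C; Z_total = 2.687 + j47.61 Ω = 47.68∠86.8° Ω.
Step 4 — Power factor: PF = cos(φ) = Re(Z)/|Z| = 2.6874/47.682 = 0.05636.
Step 5 — Type: Im(Z) = 47.61 ⇒ lagging (phase φ = 86.8°).

PF = 0.05636 (lagging, φ = 86.8°)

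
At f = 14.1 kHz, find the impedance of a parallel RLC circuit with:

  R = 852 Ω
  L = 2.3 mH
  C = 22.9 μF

Step 1 — Angular frequency: ω = 2π·f = 2π·1.41e+04 = 8.859e+04 rad/s.
Step 2 — Component impedances:
  R: Z = R = 852 Ω
  L: Z = jωL = j·8.859e+04·0.0023 = 0 + j203.8 Ω
  C: Z = 1/(jωC) = -j/(ω·C) = 0 - j0.4929 Ω
Step 3 — Parallel combination: 1/Z_total = 1/R + 1/L + 1/C; Z_total = 0.0002865 - j0.4941 Ω = 0.4941∠-90.0° Ω.

Z = 0.0002865 - j0.4941 Ω = 0.4941∠-90.0° Ω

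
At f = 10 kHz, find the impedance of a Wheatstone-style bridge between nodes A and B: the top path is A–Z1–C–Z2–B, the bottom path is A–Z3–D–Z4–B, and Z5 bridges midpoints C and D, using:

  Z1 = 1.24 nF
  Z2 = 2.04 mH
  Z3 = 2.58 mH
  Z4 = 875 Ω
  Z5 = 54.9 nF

Step 1 — Angular frequency: ω = 2π·f = 2π·1e+04 = 6.283e+04 rad/s.
Step 2 — Component impedances:
  Z1: Z = 1/(jωC) = -j/(ω·C) = 0 - j1.284e+04 Ω
  Z2: Z = jωL = j·6.283e+04·0.00204 = 0 + j128.2 Ω
  Z3: Z = jωL = j·6.283e+04·0.00258 = 0 + j162.1 Ω
  Z4: Z = R = 875 Ω
  Z5: Z = 1/(jωC) = -j/(ω·C) = 0 - j289.9 Ω
Step 3 — Bridge requires nodal analysis (the Z5 bridge couples midpoints C and D, so the two paths cannot be reduced to a simple series/parallel combination). Setting node B to ground and injecting 1 A at node A, the 3-node admittance system at A, C, D solves to V_A = Z_AB = 27.96 + j6.604 Ω = 28.73∠13.3° Ω.

Z = 27.96 + j6.604 Ω = 28.73∠13.3° Ω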